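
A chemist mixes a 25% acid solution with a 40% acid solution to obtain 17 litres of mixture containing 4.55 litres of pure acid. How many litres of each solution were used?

litres of solution A: 15, litres of solution B: 2

Let a = litres of solution A, b = litres of solution B.
  a + b = 17
  (1/4)a + (2/5)b = 91/20
From equation 1: a = 17 − b.
Substitute into equation 2 and solve: b = 2.
Then a = 15.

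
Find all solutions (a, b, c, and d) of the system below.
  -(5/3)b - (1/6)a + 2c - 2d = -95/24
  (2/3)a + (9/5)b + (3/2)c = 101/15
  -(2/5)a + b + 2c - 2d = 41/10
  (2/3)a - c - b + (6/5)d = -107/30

a = -1/4, b = 3, c = 1, d = 1/2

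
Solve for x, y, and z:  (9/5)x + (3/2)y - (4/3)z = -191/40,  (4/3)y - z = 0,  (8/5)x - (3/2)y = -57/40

Row-reduce the augmented matrix:
R1 ← R1 / (9/5).
R3 ← R3 − 8/5·R1.
R2 ← R2 / (4/3).
R1 ← R1 − 5/6·R2.
R3 ← R3 + 17/6·R2.
R3 ← R3 / (-203/216).
R1 ← R1 + 25/216·R3.
R2 ← R2 + 3/4·R3.
Reading off the reduced rows gives x = -3, y = -9/4, z = -3.

x = -3, y = -9/4, z = -3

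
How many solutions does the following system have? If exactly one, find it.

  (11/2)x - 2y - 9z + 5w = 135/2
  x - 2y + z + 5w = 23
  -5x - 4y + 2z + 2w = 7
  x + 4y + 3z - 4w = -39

Row-reduce:
R1 ← R1 / (11/2).
R2 ← R2 − 1·R1.
R3 ← R3 + 5·R1.
R4 ← R4 − 1·R1.
R2 ← R2 / (-18/11).
R1 ← R1 + 4/11·R2.
R3 ← R3 + 64/11·R2.
R4 ← R4 − 48/11·R2.
R3 ← R3 / (-140/9).
R1 ← R1 + 20/9·R3.
R2 ← R2 + 29/18·R3.
R4 ← R4 − 35/3·R3.
Rank is 3 with 4 unknowns, leaving w free.

infinitely many solutions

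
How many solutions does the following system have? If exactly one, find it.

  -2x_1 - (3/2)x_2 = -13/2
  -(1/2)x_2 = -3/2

Row-reduce the augmented matrix:
R1 ← R1 / (-2).
R2 ← R2 / (-1/2).
R1 ← R1 − 3/4·R2.
Reading off the reduced rows gives x_1 = 1, x_2 = 3.

x_1 = 1, x_2 = 3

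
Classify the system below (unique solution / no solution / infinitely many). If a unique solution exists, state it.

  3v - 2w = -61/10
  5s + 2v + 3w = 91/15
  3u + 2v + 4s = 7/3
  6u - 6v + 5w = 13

u = 0, v = -3/2, w = 4/5, s = 4/3

Row-reduce the augmented matrix:
Swap R1 and R3.
R1 ← R1 / (3).
R4 ← R4 − 6·R1.
R2 ← R2 / (2).
R1 ← R1 − 2/3·R2.
R3 ← R3 − 3·R2.
R4 ← R4 + 10·R2.
R3 ← R3 / (-13/2).
R1 ← R1 + 1·R3.
R2 ← R2 − 3/2·R3.
R4 ← R4 − 20·R3.
R4 ← R4 / (-79/13).
R1 ← R1 − 32/39·R4.
R2 ← R2 − 10/13·R4.
R3 ← R3 − 15/13·R4.
Reading off the reduced rows gives u = 0, v = -3/2, w = 4/5, s = 4/3.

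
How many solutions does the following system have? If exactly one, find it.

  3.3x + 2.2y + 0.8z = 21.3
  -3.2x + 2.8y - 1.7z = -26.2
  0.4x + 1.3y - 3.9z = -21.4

x = 5, y = 0, z = 6

Row-reduce the augmented matrix:
R1 ← R1 / (33/10).
R2 ← R2 + 16/5·R1.
R3 ← R3 − 2/5·R1.
R2 ← R2 / (74/15).
R1 ← R1 − 2/3·R2.
R3 ← R3 − 31/30·R2.
R3 ← R3 / (-5629/1480).
R1 ← R1 − 299/814·R3.
R2 ← R2 + 305/1628·R3.
Reading off the reduced rows gives x = 5, y = 0, z = 6.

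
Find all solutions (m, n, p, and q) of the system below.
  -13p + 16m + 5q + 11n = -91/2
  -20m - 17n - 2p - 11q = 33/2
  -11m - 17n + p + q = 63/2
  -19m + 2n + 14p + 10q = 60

m = -1, n = -1, p = 2, q = 3/2

Row-reduce the augmented matrix:
R1 ← R1 / (16).
R2 ← R2 + 20·R1.
R3 ← R3 + 11·R1.
R4 ← R4 + 19·R1.
R2 ← R2 / (-13/4).
R1 ← R1 − 11/16·R2.
R3 ← R3 + 151/16·R2.
R4 ← R4 − 241/16·R2.
R3 ← R3 / (2343/52).
R1 ← R1 + 243/52·R3.
R2 ← R2 − 73/13·R3.
R4 ← R4 + 4473/52·R3.
R4 ← R4 / (316/11).
R1 ← R1 − 936/781·R4.
R2 ← R2 + 633/781·R4.
R3 ← R3 − 316/781·R4.
Reading off the reduced rows gives m = -1, n = -1, p = 2, q = 3/2.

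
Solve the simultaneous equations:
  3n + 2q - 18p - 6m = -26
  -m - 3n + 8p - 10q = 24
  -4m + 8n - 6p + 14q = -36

Row-reduce:
R1 ← R1 / (-6).
R2 ← R2 + 1·R1.
R3 ← R3 + 4·R1.
R2 ← R2 / (-7/2).
R1 ← R1 + 1/2·R2.
R3 ← R3 − 6·R2.
R3 ← R3 / (174/7).
R1 ← R1 − 10/7·R3.
R2 ← R2 + 22/7·R3.
Rank is 3 with 4 unknowns, leaving q free.

infinitely many solutions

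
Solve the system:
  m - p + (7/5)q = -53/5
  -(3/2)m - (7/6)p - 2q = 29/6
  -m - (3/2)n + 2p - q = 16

Row-reduce:
R2 ← R2 + 3/2·R1.
R3 ← R3 + 1·R1.
Swap R2 and R3.
R2 ← R2 / (-3/2).
R3 ← R3 / (-8/3).
R1 ← R1 + 1·R3.
R2 ← R2 + 2/3·R3.
Rank is 3 with 4 unknowns, leaving q free.

infinitely many solutions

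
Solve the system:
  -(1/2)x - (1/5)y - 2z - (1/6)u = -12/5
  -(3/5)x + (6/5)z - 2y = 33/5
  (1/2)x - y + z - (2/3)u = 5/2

Row-reduce:
R1 ← R1 / (-1/2).
R2 ← R2 + 3/5·R1.
R3 ← R3 − 1/2·R1.
R2 ← R2 / (-44/25).
R1 ← R1 − 2/5·R2.
R3 ← R3 + 6/5·R2.
R3 ← R3 / (-38/11).
R1 ← R1 − 53/11·R3.
R2 ← R2 + 45/22·R3.
Rank is 3 with 4 unknowns, leaving u free.

infinitely many solutions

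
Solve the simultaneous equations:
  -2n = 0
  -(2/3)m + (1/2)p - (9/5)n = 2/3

Row-reduce:
Swap R1 and R2.
R1 ← R1 / (-2/3).
R2 ← R2 / (-2).
R1 ← R1 − 27/10·R2.
Rank is 2 with 3 unknowns, leaving p free.

infinitely many solutions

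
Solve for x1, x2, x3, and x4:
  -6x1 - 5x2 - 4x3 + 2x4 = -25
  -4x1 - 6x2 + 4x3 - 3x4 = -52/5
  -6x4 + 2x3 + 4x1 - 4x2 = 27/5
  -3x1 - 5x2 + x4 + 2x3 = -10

Row-reduce the augmented matrix:
R1 ← R1 / (-6).
R2 ← R2 + 4·R1.
R3 ← R3 − 4·R1.
R4 ← R4 + 3·R1.
R2 ← R2 / (-8/3).
R1 ← R1 − 5/6·R2.
R3 ← R3 + 22/3·R2.
R4 ← R4 + 5/2·R2.
R3 ← R3 / (-19).
R1 ← R1 − 11/4·R3.
R2 ← R2 + 5/2·R3.
R4 ← R4 + 9/4·R3.
R4 ← R4 / (487/152).
R1 ← R1 + 97/152·R4.
R2 ← R2 − 51/76·R4.
R3 ← R3 + 29/76·R4.
Reading off the reduced rows gives x1 = 2, x2 = 7/5, x3 = 3/2, x4 = 0.

x1 = 2, x2 = 7/5, x3 = 3/2, x4 = 0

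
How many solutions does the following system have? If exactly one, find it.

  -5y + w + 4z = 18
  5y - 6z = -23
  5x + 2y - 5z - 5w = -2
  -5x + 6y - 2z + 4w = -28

Row-reduce the augmented matrix:
Swap R1 and R3.
R1 ← R1 / (5).
R4 ← R4 + 5·R1.
R2 ← R2 / (5).
R1 ← R1 − 2/5·R2.
R3 ← R3 + 5·R2.
R4 ← R4 − 8·R2.
R3 ← R3 / (-2).
R1 ← R1 + 13/25·R3.
R2 ← R2 + 6/5·R3.
R4 ← R4 − 13/5·R3.
R4 ← R4 / (3/10).
R1 ← R1 + 63/50·R4.
R2 ← R2 + 3/5·R4.
R3 ← R3 + 1/2·R4.
Reading off the reduced rows gives x = 4, y = -1, z = 3, w = 1.

x = 4, y = -1, z = 3, w = 1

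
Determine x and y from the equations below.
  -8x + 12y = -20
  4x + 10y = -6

x = 1, y = -1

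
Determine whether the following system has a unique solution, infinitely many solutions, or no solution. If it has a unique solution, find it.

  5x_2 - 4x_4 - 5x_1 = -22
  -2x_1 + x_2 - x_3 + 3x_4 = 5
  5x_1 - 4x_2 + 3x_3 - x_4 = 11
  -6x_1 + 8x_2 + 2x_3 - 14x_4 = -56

Row-reduce:
R1 ← R1 / (-5).
R2 ← R2 + 2·R1.
R3 ← R3 − 5·R1.
R4 ← R4 + 6·R1.
R2 ← R2 / (-1).
R1 ← R1 + 1·R2.
R3 ← R3 − 1·R2.
R4 ← R4 − 2·R2.
R3 ← R3 / (2).
R1 ← R1 − 1·R3.
R2 ← R2 − 1·R3.
Row 4 reduces to 0 = -2, a contradiction. The system is inconsistent.

no solution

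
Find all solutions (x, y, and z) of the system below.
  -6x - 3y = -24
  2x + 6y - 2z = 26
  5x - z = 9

x = 2, y = 4, z = 1

Row-reduce the augmented matrix:
R1 ← R1 / (-6).
R2 ← R2 − 2·R1.
R3 ← R3 − 5·R1.
R2 ← R2 / (5).
R1 ← R1 − 1/2·R2.
R3 ← R3 + 5/2·R2.
R3 ← R3 / (-2).
R1 ← R1 − 1/5·R3.
R2 ← R2 + 2/5·R3.
Reading off the reduced rows gives x = 2, y = 4, z = 1.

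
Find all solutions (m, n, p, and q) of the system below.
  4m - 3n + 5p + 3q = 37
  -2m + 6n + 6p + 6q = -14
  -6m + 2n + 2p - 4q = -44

Row-reduce:
R1 ← R1 / (4).
R2 ← R2 + 2·R1.
R3 ← R3 + 6·R1.
R2 ← R2 / (9/2).
R1 ← R1 + 3/4·R2.
R3 ← R3 + 5/2·R2.
R3 ← R3 / (128/9).
R1 ← R1 − 8/3·R3.
R2 ← R2 − 17/9·R3.
Rank is 3 with 4 unknowns, leaving q free.

infinitely many solutions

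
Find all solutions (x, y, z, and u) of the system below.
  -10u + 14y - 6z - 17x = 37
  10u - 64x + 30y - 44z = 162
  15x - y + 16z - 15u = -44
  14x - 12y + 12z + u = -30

Row-reduce:
R1 ← R1 / (-17).
R2 ← R2 + 64·R1.
R3 ← R3 − 15·R1.
R4 ← R4 − 14·R1.
R2 ← R2 / (-386/17).
R1 ← R1 + 14/17·R2.
R3 ← R3 − 193/17·R2.
R4 ← R4 + 8/17·R2.
Swap R3 and R4.
R3 ← R3 / (1448/193).
R1 ← R1 − 218/193·R3.
R2 ← R2 − 182/193·R3.
Rank is 3 with 4 unknowns, leaving u free.

infinitely many solutions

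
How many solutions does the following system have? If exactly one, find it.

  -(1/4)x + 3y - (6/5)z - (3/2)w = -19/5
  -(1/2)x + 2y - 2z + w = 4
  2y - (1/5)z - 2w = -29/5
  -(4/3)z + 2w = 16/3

Row-reduce:
R1 ← R1 / (-1/4).
R2 ← R2 + 1/2·R1.
R2 ← R2 / (-4).
R1 ← R1 + 12·R2.
R3 ← R3 − 2·R2.
Swap R3 and R4.
R3 ← R3 / (-4/3).
R1 ← R1 − 18/5·R3.
R2 ← R2 + 1/10·R3.
Rank is 3 with 4 unknowns, leaving w free.

infinitely many solutions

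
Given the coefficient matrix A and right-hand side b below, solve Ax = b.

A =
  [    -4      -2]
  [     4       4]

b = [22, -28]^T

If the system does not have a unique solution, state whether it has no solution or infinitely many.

x_1 = -4, x_2 = -3

Row-reduce the augmented matrix:
R1 ← R1 / (-4).
R2 ← R2 − 4·R1.
R2 ← R2 / (2).
R1 ← R1 − 1/2·R2.
Reading off the reduced rows gives x_1 = -4, x_2 = -3.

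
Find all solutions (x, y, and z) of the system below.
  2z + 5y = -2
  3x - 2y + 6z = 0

infinitely many solutions

Row-reduce:
Swap R1 and R2.
R1 ← R1 / (3).
R2 ← R2 / (5).
R1 ← R1 + 2/3·R2.
Rank is 2 with 3 unknowns, leaving z free.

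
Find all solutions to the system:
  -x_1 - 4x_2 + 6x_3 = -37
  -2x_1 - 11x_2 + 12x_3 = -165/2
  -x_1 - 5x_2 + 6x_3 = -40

Row-reduce:
R1 ← R1 / (-1).
R2 ← R2 + 2·R1.
R3 ← R3 + 1·R1.
R2 ← R2 / (-3).
R1 ← R1 − 4·R2.
R3 ← R3 + 1·R2.
Row 3 reduces to 0 = -1/6, a contradiction. The system is inconsistent.

no solution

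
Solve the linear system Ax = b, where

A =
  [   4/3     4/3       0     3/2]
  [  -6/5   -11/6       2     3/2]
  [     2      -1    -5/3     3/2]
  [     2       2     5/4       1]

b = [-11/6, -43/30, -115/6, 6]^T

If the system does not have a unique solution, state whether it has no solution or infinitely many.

x_1 = -2, x_2 = 4, x_3 = 4, x_4 = -3

Row-reduce the augmented matrix:
R1 ← R1 / (4/3).
R2 ← R2 + 6/5·R1.
R3 ← R3 − 2·R1.
R4 ← R4 − 2·R1.
R2 ← R2 / (-19/30).
R1 ← R1 − 1·R2.
R3 ← R3 + 3·R2.
R3 ← R3 / (-635/57).
R1 ← R1 − 60/19·R3.
R2 ← R2 + 60/19·R3.
R4 ← R4 − 5/4·R3.
R4 ← R4 / (-5789/2032).
R1 ← R1 − 1611/1016·R4.
R2 ← R2 + 117/254·R4.
R3 ← R3 − 3249/2540·R4.
Reading off the reduced rows gives x_1 = -2, x_2 = 4, x_3 = 4, x_4 = -3.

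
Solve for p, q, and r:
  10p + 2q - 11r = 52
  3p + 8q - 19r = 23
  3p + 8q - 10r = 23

Row-reduce the augmented matrix:
R1 ← R1 / (10).
R2 ← R2 − 3·R1.
R3 ← R3 − 3·R1.
R2 ← R2 / (37/5).
R1 ← R1 − 1/5·R2.
R3 ← R3 − 37/5·R2.
R3 ← R3 / (9).
R1 ← R1 + 25/37·R3.
R2 ← R2 + 157/74·R3.
Reading off the reduced rows gives p = 5, q = 1, r = 0.

p = 5, q = 1, r = 0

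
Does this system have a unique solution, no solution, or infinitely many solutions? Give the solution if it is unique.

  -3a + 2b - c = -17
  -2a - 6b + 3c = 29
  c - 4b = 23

a = 2, b = -6, c = -1

Row-reduce the augmented matrix:
R1 ← R1 / (-3).
R2 ← R2 + 2·R1.
R2 ← R2 / (-22/3).
R1 ← R1 + 2/3·R2.
R3 ← R3 + 4·R2.
R3 ← R3 / (-1).
R2 ← R2 + 1/2·R3.
Reading off the reduced rows gives a = 2, b = -6, c = -1.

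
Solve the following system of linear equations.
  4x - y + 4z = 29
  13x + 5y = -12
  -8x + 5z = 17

Row-reduce the augmented matrix:
R1 ← R1 / (4).
R2 ← R2 − 13·R1.
R3 ← R3 + 8·R1.
R2 ← R2 / (33/4).
R1 ← R1 + 1/4·R2.
R3 ← R3 + 2·R2.
R3 ← R3 / (325/33).
R1 ← R1 − 20/33·R3.
R2 ← R2 + 52/33·R3.
Reading off the reduced rows gives x = 1, y = -5, z = 5.

x = 1, y = -5, z = 5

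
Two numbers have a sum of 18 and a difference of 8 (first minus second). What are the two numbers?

Let x = first number, y = second number.
  x + y = 18
  x - y = 8
Row-reduce the augmented matrix:
R2 ← R2 − 1·R1.
R2 ← R2 / (-2).
R1 ← R1 − 1·R2.
Reading off the reduced rows gives x = 13, y = 5.

first number: 13, second number: 5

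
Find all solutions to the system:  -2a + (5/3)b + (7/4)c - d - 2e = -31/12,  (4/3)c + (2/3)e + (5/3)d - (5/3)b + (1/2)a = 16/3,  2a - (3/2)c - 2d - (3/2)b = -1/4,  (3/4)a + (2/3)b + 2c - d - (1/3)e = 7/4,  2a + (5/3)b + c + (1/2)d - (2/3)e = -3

Row-reduce the augmented matrix:
R1 ← R1 / (-2).
R2 ← R2 − 1/2·R1.
R3 ← R3 − 2·R1.
R4 ← R4 − 3/4·R1.
R5 ← R5 − 2·R1.
R2 ← R2 / (-5/4).
R1 ← R1 + 5/6·R2.
R3 ← R3 − 1/6·R2.
R4 ← R4 − 31/24·R2.
R5 ← R5 − 10/3·R2.
R3 ← R3 / (35/72).
R1 ← R1 + 37/18·R3.
R2 ← R2 + 17/12·R3.
R4 ← R4 − 323/72·R3.
R5 ← R5 − 269/36·R3.
R4 ← R4 / (9111/350).
R1 ← R1 + 2158/175·R4.
R2 ← R2 + 1632/175·R4.
R3 ← R3 + 1012/175·R4.
R5 ← R5 − 16271/350·R4.
R5 ← R5 / (-76246/27333).
R1 ← R1 − 20236/27333·R5.
R2 ← R2 − 2872/9111·R5.
R3 ← R3 + 5912/27333·R5.
R4 ← R4 − 18208/27333·R5.
Reading off the reduced rows gives a = -1/3, b = -3/2, c = 5/3, d = -1/3, e = 2.

a = -1/3, b = -3/2, c = 5/3, d = -1/3, e = 2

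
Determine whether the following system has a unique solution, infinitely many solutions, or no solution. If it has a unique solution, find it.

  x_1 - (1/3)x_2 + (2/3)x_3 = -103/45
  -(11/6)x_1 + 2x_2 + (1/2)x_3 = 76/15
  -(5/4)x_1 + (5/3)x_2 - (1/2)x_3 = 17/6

x_1 = -14/5, x_2 = -1/5, x_3 = 2/3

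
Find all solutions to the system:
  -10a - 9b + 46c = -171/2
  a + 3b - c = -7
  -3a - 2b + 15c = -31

Row-reduce:
R1 ← R1 / (-10).
R2 ← R2 − 1·R1.
R3 ← R3 + 3·R1.
R2 ← R2 / (21/10).
R1 ← R1 − 9/10·R2.
R3 ← R3 − 7/10·R2.
Row 3 reduces to 0 = -1/6, a contradiction. The system is inconsistent.

no solution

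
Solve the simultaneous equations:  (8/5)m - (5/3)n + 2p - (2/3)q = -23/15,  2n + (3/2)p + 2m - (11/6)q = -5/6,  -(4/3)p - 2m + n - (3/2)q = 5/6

infinitely many solutions

Row-reduce:
R1 ← R1 / (8/5).
R2 ← R2 − 2·R1.
R3 ← R3 + 2·R1.
R2 ← R2 / (49/12).
R1 ← R1 + 25/24·R2.
R3 ← R3 + 13/12·R2.
R3 ← R3 / (265/294).
R1 ← R1 − 195/196·R3.
R2 ← R2 + 12/49·R3.
Rank is 3 with 4 unknowns, leaving q free.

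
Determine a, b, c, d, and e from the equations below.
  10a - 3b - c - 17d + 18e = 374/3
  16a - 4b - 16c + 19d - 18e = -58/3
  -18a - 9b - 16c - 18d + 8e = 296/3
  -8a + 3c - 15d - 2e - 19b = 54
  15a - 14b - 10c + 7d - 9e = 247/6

a = 2, b = -2, c = -8/3, d = -3, e = 5/2

Row-reduce the augmented matrix:
R1 ← R1 / (10).
R2 ← R2 − 16·R1.
R3 ← R3 + 18·R1.
R4 ← R4 + 8·R1.
R5 ← R5 − 15·R1.
R2 ← R2 / (4/5).
R1 ← R1 + 3/10·R2.
R3 ← R3 + 72/5·R2.
R4 ← R4 + 107/5·R2.
R5 ← R5 + 19/2·R2.
R3 ← R3 / (-277).
R1 ← R1 + 11/2·R3.
R2 ← R2 + 18·R3.
R4 ← R4 + 383·R3.
R5 ← R5 + 359/2·R3.
R4 ← R4 / (138077/1108).
R1 ← R1 − 173/2216·R4.
R2 ← R2 − 7611/1108·R4.
R3 ← R3 + 783/277·R4.
R5 ← R5 − 163385/2216·R4.
R5 ← R5 / (721433/138077).
R1 ← R1 − 35348/138077·R5.
R2 ← R2 − 112428/138077·R5.
R3 ← R3 + 9256/138077·R5.
R4 ← R4 + 144702/138077·R5.
Reading off the reduced rows gives a = 2, b = -2, c = -8/3, d = -3, e = 5/2.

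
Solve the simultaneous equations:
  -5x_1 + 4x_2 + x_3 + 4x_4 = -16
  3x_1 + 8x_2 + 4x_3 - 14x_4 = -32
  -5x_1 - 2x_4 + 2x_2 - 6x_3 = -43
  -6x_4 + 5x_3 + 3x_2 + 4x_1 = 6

Row-reduce:
R1 ← R1 / (-5).
R2 ← R2 − 3·R1.
R3 ← R3 + 5·R1.
R4 ← R4 − 4·R1.
R2 ← R2 / (52/5).
R1 ← R1 + 4/5·R2.
R3 ← R3 + 2·R2.
R4 ← R4 − 31/5·R2.
R3 ← R3 / (-159/26).
R1 ← R1 − 2/13·R3.
R2 ← R2 − 23/52·R3.
R4 ← R4 − 159/52·R3.
Row 4 reduces to 0 = 1/2, a contradiction. The system is inconsistent.

no solution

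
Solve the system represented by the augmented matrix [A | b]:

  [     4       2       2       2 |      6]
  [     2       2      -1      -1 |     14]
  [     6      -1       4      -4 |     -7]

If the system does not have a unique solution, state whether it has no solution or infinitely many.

infinitely many solutions

Row-reduce:
R1 ← R1 / (4).
R2 ← R2 − 2·R1.
R3 ← R3 − 6·R1.
R1 ← R1 − 1/2·R2.
R3 ← R3 + 4·R2.
R3 ← R3 / (-7).
R1 ← R1 − 3/2·R3.
R2 ← R2 + 2·R3.
Rank is 3 with 4 unknowns, leaving x_4 free.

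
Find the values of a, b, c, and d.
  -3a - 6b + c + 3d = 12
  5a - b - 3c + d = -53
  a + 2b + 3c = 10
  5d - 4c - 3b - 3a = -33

Row-reduce the augmented matrix:
R1 ← R1 / (-3).
R2 ← R2 − 5·R1.
R3 ← R3 − 1·R1.
R4 ← R4 + 3·R1.
R2 ← R2 / (-11).
R1 ← R1 − 2·R2.
R4 ← R4 − 3·R2.
R3 ← R3 / (10/3).
R1 ← R1 + 19/33·R3.
R2 ← R2 − 4/33·R3.
R4 ← R4 + 59/11·R3.
R4 ← R4 / (577/110).
R1 ← R1 − 29/110·R4.
R2 ← R2 + 32/55·R4.
R3 ← R3 − 3/10·R4.
Reading off the reduced rows gives a = -6, b = -1, c = 6, d = -6.

a = -6, b = -1, c = 6, d = -6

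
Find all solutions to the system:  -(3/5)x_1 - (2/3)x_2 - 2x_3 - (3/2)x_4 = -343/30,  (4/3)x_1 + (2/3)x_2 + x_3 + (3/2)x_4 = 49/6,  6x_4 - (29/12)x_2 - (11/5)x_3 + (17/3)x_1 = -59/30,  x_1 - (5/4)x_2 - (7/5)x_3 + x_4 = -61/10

Row-reduce:
R1 ← R1 / (-3/5).
R2 ← R2 − 4/3·R1.
R3 ← R3 − 17/3·R1.
R4 ← R4 − 1·R1.
R2 ← R2 / (-22/27).
R1 ← R1 − 10/9·R2.
R3 ← R3 + 941/108·R2.
R4 ← R4 + 85/36·R2.
R3 ← R3 / (6927/440).
R1 ← R1 + 15/11·R3.
R2 ← R2 − 93/22·R3.
R4 ← R4 − 2309/440·R3.
Rank is 3 with 4 unknowns, leaving x_4 free.

infinitely many solutions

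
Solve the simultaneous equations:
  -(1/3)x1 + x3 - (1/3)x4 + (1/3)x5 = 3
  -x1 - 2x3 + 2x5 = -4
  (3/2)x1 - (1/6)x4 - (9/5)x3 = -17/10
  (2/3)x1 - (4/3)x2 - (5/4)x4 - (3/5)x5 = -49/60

infinitely many solutions

Row-reduce:
R1 ← R1 / (-1/3).
R2 ← R2 + 1·R1.
R3 ← R3 − 3/2·R1.
R4 ← R4 − 2/3·R1.
Swap R2 and R4.
R2 ← R2 / (-4/3).
R3 ← R3 / (27/10).
R1 ← R1 + 3·R3.
R2 ← R2 + 3/2·R3.
R4 ← R4 + 5·R3.
R4 ← R4 / (-169/81).
R1 ← R1 + 23/27·R4.
R2 ← R2 − 221/432·R4.
R3 ← R3 + 50/81·R4.
Rank is 4 with 5 unknowns, leaving x5 free.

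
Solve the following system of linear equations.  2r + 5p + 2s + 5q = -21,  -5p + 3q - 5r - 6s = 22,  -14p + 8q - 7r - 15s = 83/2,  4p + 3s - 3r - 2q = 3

Row-reduce:
R1 ← R1 / (5).
R2 ← R2 + 5·R1.
R3 ← R3 + 14·R1.
R4 ← R4 − 4·R1.
R2 ← R2 / (8).
R1 ← R1 − 1·R2.
R3 ← R3 − 22·R2.
R4 ← R4 + 6·R2.
R3 ← R3 / (137/20).
R1 ← R1 − 31/40·R3.
R2 ← R2 + 3/8·R3.
R4 ← R4 + 137/20·R3.
Row 4 reduces to 0 = 1/2, a contradiction. The system is inconsistent.

no solution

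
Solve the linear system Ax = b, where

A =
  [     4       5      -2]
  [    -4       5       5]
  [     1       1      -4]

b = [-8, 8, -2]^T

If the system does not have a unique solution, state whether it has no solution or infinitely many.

Row-reduce the augmented matrix:
R1 ← R1 / (4).
R2 ← R2 + 4·R1.
R3 ← R3 − 1·R1.
R2 ← R2 / (10).
R1 ← R1 − 5/4·R2.
R3 ← R3 + 1/4·R2.
R3 ← R3 / (-137/40).
R1 ← R1 + 7/8·R3.
R2 ← R2 − 3/10·R3.
Reading off the reduced rows gives x_1 = -2, x_2 = 0, x_3 = 0.

x_1 = -2, x_2 = 0, x_3 = 0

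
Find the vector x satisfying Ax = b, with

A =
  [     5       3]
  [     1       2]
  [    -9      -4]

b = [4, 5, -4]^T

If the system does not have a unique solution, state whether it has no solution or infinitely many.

no solution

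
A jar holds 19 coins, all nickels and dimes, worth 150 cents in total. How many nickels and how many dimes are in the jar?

Let n = nickels, d = dimes.
  n + d = 19
  5n + 10d = 150
From equation 1: n = 19 − d.
Substitute into equation 2 and solve: d = 11.
Then n = 8.

nickels: 8, dimes: 11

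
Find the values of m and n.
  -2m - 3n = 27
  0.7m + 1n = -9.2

m = -6, n = -5

From equation 2: n = -46/5 − 7/10·m.
Substitute into equation 1 and solve: m = -6.
Then n = -5.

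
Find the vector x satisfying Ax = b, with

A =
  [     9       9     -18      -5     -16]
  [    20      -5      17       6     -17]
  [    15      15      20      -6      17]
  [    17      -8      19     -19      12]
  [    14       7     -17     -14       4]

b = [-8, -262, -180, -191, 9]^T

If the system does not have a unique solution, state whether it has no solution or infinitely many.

x_1 = -6, x_2 = -1, x_3 = -6, x_4 = 1, x_5 = 3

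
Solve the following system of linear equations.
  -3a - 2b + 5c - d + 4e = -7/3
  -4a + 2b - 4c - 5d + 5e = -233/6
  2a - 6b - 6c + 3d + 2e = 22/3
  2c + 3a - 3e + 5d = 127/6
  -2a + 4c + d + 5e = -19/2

Row-reduce the augmented matrix:
R1 ← R1 / (-3).
R2 ← R2 + 4·R1.
R3 ← R3 − 2·R1.
R4 ← R4 − 3·R1.
R5 ← R5 + 2·R1.
R2 ← R2 / (14/3).
R1 ← R1 − 2/3·R2.
R3 ← R3 + 22/3·R2.
R4 ← R4 + 2·R2.
R5 ← R5 − 4/3·R2.
R3 ← R3 / (-136/7).
R1 ← R1 + 1/7·R3.
R2 ← R2 + 16/7·R3.
R4 ← R4 − 17/7·R3.
R5 ← R5 − 26/7·R3.
R4 ← R4 / (2).
R1 ← R1 − 15/17·R4.
R2 ← R2 + 13/34·R4.
R3 ← R3 − 3/17·R4.
R5 ← R5 − 35/17·R4.
R5 ← R5 / (491/272).
R1 ← R1 + 523/272·R5.
R2 ← R2 + 161/544·R5.
R3 ← R3 + 91/272·R5.
R4 ← R4 − 11/16·R5.
Reading off the reduced rows gives a = 8/3, b = -3, c = 2, d = 1/3, e = -5/2.

a = 8/3, b = -3, c = 2, d = 1/3, e = -5/2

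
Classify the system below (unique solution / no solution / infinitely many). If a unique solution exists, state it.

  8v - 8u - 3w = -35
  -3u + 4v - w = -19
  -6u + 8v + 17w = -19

u = -2, v = -6, w = 1

Row-reduce the augmented matrix:
R1 ← R1 / (-8).
R2 ← R2 + 3·R1.
R3 ← R3 + 6·R1.
R1 ← R1 + 1·R2.
R3 ← R3 − 2·R2.
R3 ← R3 / (19).
R1 ← R1 − 1/2·R3.
R2 ← R2 − 1/8·R3.
Reading off the reduced rows gives u = -2, v = -6, w = 1.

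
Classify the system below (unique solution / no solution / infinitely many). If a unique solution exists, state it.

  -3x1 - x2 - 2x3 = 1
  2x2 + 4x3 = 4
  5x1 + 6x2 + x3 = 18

x1 = -1, x2 = 4, x3 = -1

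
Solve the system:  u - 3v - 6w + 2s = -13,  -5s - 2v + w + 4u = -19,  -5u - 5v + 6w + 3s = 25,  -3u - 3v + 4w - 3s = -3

u = 0, v = 1, w = 3, s = 4

Row-reduce the augmented matrix:
R2 ← R2 − 4·R1.
R3 ← R3 + 5·R1.
R4 ← R4 + 3·R1.
R2 ← R2 / (10).
R1 ← R1 + 3·R2.
R3 ← R3 + 20·R2.
R4 ← R4 + 12·R2.
R3 ← R3 / (26).
R1 ← R1 − 3/2·R3.
R2 ← R2 − 5/2·R3.
R4 ← R4 − 16·R3.
R4 ← R4 / (-23/5).
R1 ← R1 + 23/20·R4.
R2 ← R2 + 1/20·R4.
R3 ← R3 + 1/2·R4.
Reading off the reduced rows gives u = 0, v = 1, w = 3, s = 4.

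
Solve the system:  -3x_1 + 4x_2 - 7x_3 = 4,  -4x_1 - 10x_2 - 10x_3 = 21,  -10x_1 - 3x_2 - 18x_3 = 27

x_1 = -3/2, x_2 = -1, x_3 = -1/2

Row-reduce the augmented matrix:
R1 ← R1 / (-3).
R2 ← R2 + 4·R1.
R3 ← R3 + 10·R1.
R2 ← R2 / (-46/3).
R1 ← R1 + 4/3·R2.
R3 ← R3 + 49/3·R2.
R3 ← R3 / (139/23).
R1 ← R1 − 55/23·R3.
R2 ← R2 − 1/23·R3.
Reading off the reduced rows gives x_1 = -3/2, x_2 = -1, x_3 = -1/2.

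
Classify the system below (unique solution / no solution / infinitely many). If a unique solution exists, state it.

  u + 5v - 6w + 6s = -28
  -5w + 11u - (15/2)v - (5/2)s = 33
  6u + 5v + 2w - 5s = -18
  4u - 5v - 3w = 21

Row-reduce:
R2 ← R2 − 11·R1.
R3 ← R3 − 6·R1.
R4 ← R4 − 4·R1.
R2 ← R2 / (-125/2).
R1 ← R1 − 5·R2.
R3 ← R3 + 25·R2.
R4 ← R4 + 25·R2.
R3 ← R3 / (68/5).
R1 ← R1 + 28/25·R3.
R2 ← R2 + 122/125·R3.
R4 ← R4 + 17/5·R3.
Rank is 3 with 4 unknowns, leaving s free.

infinitely many solutions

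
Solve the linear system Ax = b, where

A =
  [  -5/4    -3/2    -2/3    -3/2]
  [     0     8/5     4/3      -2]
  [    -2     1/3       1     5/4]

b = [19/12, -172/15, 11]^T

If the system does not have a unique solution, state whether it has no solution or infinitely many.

infinitely many solutions

Row-reduce:
R1 ← R1 / (-5/4).
R3 ← R3 + 2·R1.
R2 ← R2 / (8/5).
R1 ← R1 − 6/5·R2.
R3 ← R3 − 41/15·R2.
R3 ← R3 / (-19/90).
R1 ← R1 + 7/15·R3.
R2 ← R2 − 5/6·R3.
Rank is 3 with 4 unknowns, leaving x_4 free.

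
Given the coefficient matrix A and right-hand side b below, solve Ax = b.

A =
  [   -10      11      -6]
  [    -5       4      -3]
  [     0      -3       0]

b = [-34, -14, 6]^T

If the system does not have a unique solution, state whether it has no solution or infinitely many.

Row-reduce:
R1 ← R1 / (-10).
R2 ← R2 + 5·R1.
R2 ← R2 / (-3/2).
R1 ← R1 + 11/10·R2.
R3 ← R3 + 3·R2.
Rank is 2 with 3 unknowns, leaving x_3 free.

infinitely many solutions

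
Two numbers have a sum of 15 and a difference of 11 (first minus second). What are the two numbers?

first number: 13, second number: 2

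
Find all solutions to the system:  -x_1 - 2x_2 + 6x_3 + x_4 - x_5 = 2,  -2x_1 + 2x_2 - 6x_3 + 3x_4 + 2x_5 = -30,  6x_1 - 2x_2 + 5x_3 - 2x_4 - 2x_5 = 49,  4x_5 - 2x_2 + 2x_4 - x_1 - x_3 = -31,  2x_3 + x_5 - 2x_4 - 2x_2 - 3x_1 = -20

Row-reduce the augmented matrix:
R1 ← R1 / (-1).
R2 ← R2 + 2·R1.
R3 ← R3 − 6·R1.
R4 ← R4 + 1·R1.
R5 ← R5 + 3·R1.
R2 ← R2 / (6).
R1 ← R1 − 2·R2.
R3 ← R3 + 14·R2.
R5 ← R5 − 4·R2.
R3 ← R3 / (-1).
R2 ← R2 + 3·R3.
R4 ← R4 + 7·R3.
R5 ← R5 + 4·R3.
R4 ← R4 / (-130/3).
R1 ← R1 + 4/3·R4.
R2 ← R2 + 113/6·R4.
R3 ← R3 + 19/3·R4.
R5 ← R5 + 31·R4.
R5 ← R5 / (-9/10).
R1 ← R1 + 1/5·R5.
R2 ← R2 + 29/20·R5.
R3 ← R3 + 7/10·R5.
R4 ← R4 − 1/10·R5.
Reading off the reduced rows gives x_1 = 6, x_2 = 5, x_3 = 3, x_4 = -2, x_5 = -2.

x_1 = 6, x_2 = 5, x_3 = 3, x_4 = -2, x_5 = -2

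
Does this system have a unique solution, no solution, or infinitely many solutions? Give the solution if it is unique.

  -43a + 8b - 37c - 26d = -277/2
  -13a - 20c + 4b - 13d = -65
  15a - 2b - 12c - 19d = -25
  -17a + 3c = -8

Row-reduce:
R1 ← R1 / (-43).
R2 ← R2 + 13·R1.
R3 ← R3 − 15·R1.
R4 ← R4 + 17·R1.
R2 ← R2 / (68/43).
R1 ← R1 + 8/43·R2.
R3 ← R3 − 34/43·R2.
R4 ← R4 + 136/43·R2.
R3 ← R3 / (-41/2).
R1 ← R1 + 3/17·R3.
R2 ← R2 + 379/68·R3.
Row 4 reduces to 0 = 1/2, a contradiction. The system is inconsistent.

no solution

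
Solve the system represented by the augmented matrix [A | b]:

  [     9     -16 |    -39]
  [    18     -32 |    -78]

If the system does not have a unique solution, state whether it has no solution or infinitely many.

infinitely many solutions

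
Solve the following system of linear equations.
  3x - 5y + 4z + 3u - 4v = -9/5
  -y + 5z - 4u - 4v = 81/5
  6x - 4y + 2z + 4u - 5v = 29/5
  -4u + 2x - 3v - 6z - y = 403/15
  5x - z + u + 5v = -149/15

Row-reduce the augmented matrix:
R1 ← R1 / (3).
R3 ← R3 − 6·R1.
R4 ← R4 − 2·R1.
R5 ← R5 − 5·R1.
R2 ← R2 / (-1).
R1 ← R1 + 5/3·R2.
R3 ← R3 − 6·R2.
R4 ← R4 − 7/3·R2.
R5 ← R5 − 25/3·R2.
R3 ← R3 / (24).
R1 ← R1 + 7·R3.
R2 ← R2 + 5·R3.
R4 ← R4 − 3·R3.
R5 ← R5 − 34·R3.
R4 ← R4 / (-145/12).
R1 ← R1 − 1/12·R4.
R2 ← R2 + 17/12·R4.
R3 ← R3 + 13/12·R4.
R5 ← R5 + 1/2·R4.
R5 ← R5 / (3643/435).
R1 ← R1 + 731/870·R5.
R2 ← R2 − 196/435·R5.
R3 ← R3 + 106/435·R5.
R4 ← R4 − 169/290·R5.
Reading off the reduced rows gives x = 4/3, y = 6/5, z = -1, u = -13/5, v = -3.

x = 4/3, y = 6/5, z = -1, u = -13/5, v = -3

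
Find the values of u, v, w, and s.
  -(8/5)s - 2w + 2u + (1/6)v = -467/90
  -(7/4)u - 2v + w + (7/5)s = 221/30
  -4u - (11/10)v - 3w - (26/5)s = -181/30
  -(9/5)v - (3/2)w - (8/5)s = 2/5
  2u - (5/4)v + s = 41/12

u = 0, v = -7/3, w = 2, s = 1/2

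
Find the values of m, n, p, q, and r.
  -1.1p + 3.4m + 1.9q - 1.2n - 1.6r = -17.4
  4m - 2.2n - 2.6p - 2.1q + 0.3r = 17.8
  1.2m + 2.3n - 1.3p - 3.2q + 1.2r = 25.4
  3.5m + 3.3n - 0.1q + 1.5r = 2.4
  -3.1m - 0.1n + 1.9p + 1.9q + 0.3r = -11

Row-reduce the augmented matrix:
R1 ← R1 / (17/5).
R2 ← R2 − 4·R1.
R3 ← R3 − 6/5·R1.
R4 ← R4 − 7/2·R1.
R5 ← R5 + 31/10·R1.
R2 ← R2 / (-67/85).
R1 ← R1 + 6/17·R2.
R3 ← R3 − 463/170·R2.
R4 ← R4 − 771/170·R2.
R5 ← R5 + 203/170·R2.
R3 ← R3 / (-1817/335).
R1 ← R1 − 35/134·R3.
R2 ← R2 − 111/67·R3.
R4 ← R4 + 8551/1340·R3.
R5 ← R5 − 3853/1340·R3.
R4 ← R4 / (-700993/145360).
R1 ← R1 − 23145/14536·R4.
R2 ← R2 + 1873/7268·R4.
R3 ← R3 − 25259/7268·R4.
R5 ← R5 − 30091/145360·R4.
R5 ← R5 / (4712247/7009930).
R1 ← R1 − 399997/700993·R5.
R2 ← R2 + 126555/700993·R5.
R3 ← R3 − 1199951/700993·R5.
R4 ← R4 + 691315/700993·R5.
Reading off the reduced rows gives m = -2, n = 0, p = -6, q = -4, r = 6.

m = -2, n = 0, p = -6, q = -4, r = 6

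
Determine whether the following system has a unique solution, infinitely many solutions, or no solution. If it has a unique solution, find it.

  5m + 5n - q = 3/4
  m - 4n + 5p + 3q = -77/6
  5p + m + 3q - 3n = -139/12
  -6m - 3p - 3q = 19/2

m = -1, n = 5/4, p = -5/3, q = 1/2

Row-reduce the augmented matrix:
R1 ← R1 / (5).
R2 ← R2 − 1·R1.
R3 ← R3 − 1·R1.
R4 ← R4 + 6·R1.
R2 ← R2 / (-5).
R1 ← R1 − 1·R2.
R3 ← R3 + 4·R2.
R4 ← R4 − 6·R2.
R1 ← R1 − 1·R3.
R2 ← R2 + 1·R3.
R4 ← R4 − 3·R3.
R4 ← R4 / (-57/25).
R1 ← R1 + 1/5·R4.
R3 ← R3 − 16/25·R4.
Reading off the reduced rows gives m = -1, n = 5/4, p = -5/3, q = 1/2.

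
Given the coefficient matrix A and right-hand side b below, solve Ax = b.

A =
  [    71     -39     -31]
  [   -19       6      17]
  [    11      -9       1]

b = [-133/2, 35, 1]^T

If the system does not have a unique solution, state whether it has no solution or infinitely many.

Row-reduce:
R1 ← R1 / (71).
R2 ← R2 + 19·R1.
R3 ← R3 − 11·R1.
R2 ← R2 / (-315/71).
R1 ← R1 + 39/71·R2.
R3 ← R3 + 210/71·R2.
Row 3 reduces to 0 = -1/6, a contradiction. The system is inconsistent.

no solution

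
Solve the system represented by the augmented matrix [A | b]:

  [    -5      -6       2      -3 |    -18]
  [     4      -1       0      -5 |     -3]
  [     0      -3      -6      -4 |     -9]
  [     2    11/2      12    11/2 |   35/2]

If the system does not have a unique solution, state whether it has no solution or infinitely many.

no solution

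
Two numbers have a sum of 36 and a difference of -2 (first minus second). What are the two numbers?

first number: 17, second number: 19

Let x = first number, y = second number.
  x + y = 36
  x - y = -2
Row-reduce the augmented matrix:
R2 ← R2 − 1·R1.
R2 ← R2 / (-2).
R1 ← R1 − 1·R2.
Reading off the reduced rows gives x = 17, y = 19.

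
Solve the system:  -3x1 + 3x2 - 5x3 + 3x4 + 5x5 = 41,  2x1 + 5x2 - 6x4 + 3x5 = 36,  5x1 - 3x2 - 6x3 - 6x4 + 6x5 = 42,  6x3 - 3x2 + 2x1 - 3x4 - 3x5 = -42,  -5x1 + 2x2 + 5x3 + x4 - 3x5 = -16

x1 = -3, x2 = 3, x3 = -6, x4 = -4, x5 = 1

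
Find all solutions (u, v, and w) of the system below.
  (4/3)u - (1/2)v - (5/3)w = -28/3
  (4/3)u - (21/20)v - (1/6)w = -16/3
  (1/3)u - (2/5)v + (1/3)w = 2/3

no solution

Row-reduce:
R1 ← R1 / (4/3).
R2 ← R2 − 4/3·R1.
R3 ← R3 − 1/3·R1.
R2 ← R2 / (-11/20).
R1 ← R1 + 3/8·R2.
R3 ← R3 + 11/40·R2.
Row 3 reduces to 0 = 1, a contradiction. The system is inconsistent.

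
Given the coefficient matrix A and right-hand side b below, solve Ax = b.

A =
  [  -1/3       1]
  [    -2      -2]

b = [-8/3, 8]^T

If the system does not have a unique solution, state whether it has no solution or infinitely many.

Row-reduce the augmented matrix:
R1 ← R1 / (-1/3).
R2 ← R2 + 2·R1.
R2 ← R2 / (-8).
R1 ← R1 + 3·R2.
Reading off the reduced rows gives x_1 = -1, x_2 = -3.

x_1 = -1, x_2 = -3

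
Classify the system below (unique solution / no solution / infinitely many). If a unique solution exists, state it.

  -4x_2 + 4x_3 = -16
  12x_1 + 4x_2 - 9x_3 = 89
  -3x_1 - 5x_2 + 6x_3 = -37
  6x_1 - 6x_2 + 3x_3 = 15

Row-reduce the augmented matrix:
Swap R1 and R2.
R1 ← R1 / (12).
R3 ← R3 + 3·R1.
R4 ← R4 − 6·R1.
R2 ← R2 / (-4).
R1 ← R1 − 1/3·R2.
R3 ← R3 + 4·R2.
R4 ← R4 + 8·R2.
R3 ← R3 / (-1/4).
R1 ← R1 + 5/12·R3.
R2 ← R2 + 1·R3.
R4 ← R4 + 1/2·R3.
R4 reduces to 0 = 0, so the extra equation is consistent.
Reading off the reduced rows gives x_1 = 4, x_2 = -1, x_3 = -5.

x_1 = 4, x_2 = -1, x_3 = -5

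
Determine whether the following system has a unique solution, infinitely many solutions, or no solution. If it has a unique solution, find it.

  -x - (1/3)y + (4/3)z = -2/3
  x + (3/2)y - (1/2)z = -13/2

infinitely many solutions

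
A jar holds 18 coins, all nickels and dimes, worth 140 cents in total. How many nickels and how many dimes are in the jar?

nickels: 8, dimes: 10

Let n = nickels, d = dimes.
  n + d = 18
  5n + 10d = 140
Row-reduce the augmented matrix:
R2 ← R2 − 5·R1.
R2 ← R2 / (5).
R1 ← R1 − 1·R2.
Reading off the reduced rows gives n = 8, d = 10.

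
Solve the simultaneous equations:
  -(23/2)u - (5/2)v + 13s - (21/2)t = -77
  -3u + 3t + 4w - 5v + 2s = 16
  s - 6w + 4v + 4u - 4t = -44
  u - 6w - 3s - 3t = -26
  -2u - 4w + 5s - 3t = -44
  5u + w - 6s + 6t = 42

no solution

Row-reduce:
R1 ← R1 / (-23/2).
R2 ← R2 + 3·R1.
R3 ← R3 − 4·R1.
R4 ← R4 − 1·R1.
R5 ← R5 + 2·R1.
R6 ← R6 − 5·R1.
R2 ← R2 / (-100/23).
R1 ← R1 − 5/23·R2.
R3 ← R3 − 72/23·R2.
R4 ← R4 + 5/23·R2.
R5 ← R5 − 10/23·R2.
R6 ← R6 + 25/23·R2.
R3 ← R3 / (-78/25).
R1 ← R1 − 1/5·R3.
R2 ← R2 + 23/25·R3.
R4 ← R4 + 31/5·R3.
R5 ← R5 + 18/5·R3.
R4 ← R4 / (-841/78).
R1 ← R1 + 71/78·R4.
R2 ← R2 + 79/78·R4.
R3 ← R3 + 113/78·R4.
R5 ← R5 + 34/13·R4.
R5 ← R5 / (2341/841).
R1 ← R1 − 621/841·R5.
R2 ← R2 + 458/841·R5.
R3 ← R3 − 633/841·R5.
R4 ← R4 + 218/841·R5.
Row 6 reduces to 0 = -1/2, a contradiction. The system is inconsistent.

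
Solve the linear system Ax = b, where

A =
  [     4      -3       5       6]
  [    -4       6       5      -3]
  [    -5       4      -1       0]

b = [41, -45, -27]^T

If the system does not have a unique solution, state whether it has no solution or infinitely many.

infinitely many solutions

Row-reduce:
R1 ← R1 / (4).
R2 ← R2 + 4·R1.
R3 ← R3 + 5·R1.
R2 ← R2 / (3).
R1 ← R1 + 3/4·R2.
R3 ← R3 − 1/4·R2.
R3 ← R3 / (53/12).
R1 ← R1 − 15/4·R3.
R2 ← R2 − 10/3·R3.
Rank is 3 with 4 unknowns, leaving x_4 free.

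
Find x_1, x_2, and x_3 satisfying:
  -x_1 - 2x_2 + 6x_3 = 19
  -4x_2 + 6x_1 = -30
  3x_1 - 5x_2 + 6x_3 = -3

x_1 = -1, x_2 = 6, x_3 = 5

Row-reduce the augmented matrix:
R1 ← R1 / (-1).
R2 ← R2 − 6·R1.
R3 ← R3 − 3·R1.
R2 ← R2 / (-16).
R1 ← R1 − 2·R2.
R3 ← R3 + 11·R2.
R3 ← R3 / (-3/4).
R1 ← R1 + 3/2·R3.
R2 ← R2 + 9/4·R3.
Reading off the reduced rows gives x_1 = -1, x_2 = 6, x_3 = 5.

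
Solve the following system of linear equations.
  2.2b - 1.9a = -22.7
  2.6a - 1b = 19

a = 5, b = -6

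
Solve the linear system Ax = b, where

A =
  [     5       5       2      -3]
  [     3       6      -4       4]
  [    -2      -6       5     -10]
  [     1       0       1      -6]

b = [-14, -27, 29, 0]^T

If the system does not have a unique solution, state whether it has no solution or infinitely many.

Row-reduce:
R1 ← R1 / (5).
R2 ← R2 − 3·R1.
R3 ← R3 + 2·R1.
R4 ← R4 − 1·R1.
R2 ← R2 / (3).
R1 ← R1 − 1·R2.
R3 ← R3 + 4·R2.
R4 ← R4 + 1·R2.
R3 ← R3 / (-17/15).
R1 ← R1 − 32/15·R3.
R2 ← R2 + 26/15·R3.
R4 ← R4 + 17/15·R3.
Row 4 reduces to 0 = -2, a contradiction. The system is inconsistent.

no solution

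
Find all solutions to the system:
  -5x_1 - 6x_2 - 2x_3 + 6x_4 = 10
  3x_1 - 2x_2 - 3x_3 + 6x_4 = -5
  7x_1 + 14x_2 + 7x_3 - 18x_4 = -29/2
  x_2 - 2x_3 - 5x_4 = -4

no solution

Row-reduce:
R1 ← R1 / (-5).
R2 ← R2 − 3·R1.
R3 ← R3 − 7·R1.
R2 ← R2 / (-28/5).
R1 ← R1 − 6/5·R2.
R3 ← R3 − 28/5·R2.
R4 ← R4 − 1·R2.
Swap R3 and R4.
R3 ← R3 / (-11/4).
R1 ← R1 + 1/2·R3.
R2 ← R2 − 3/4·R3.
Row 4 reduces to 0 = 1/2, a contradiction. The system is inconsistent.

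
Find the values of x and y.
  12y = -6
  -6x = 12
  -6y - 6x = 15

Row-reduce the augmented matrix:
Swap R1 and R2.
R1 ← R1 / (-6).
R3 ← R3 + 6·R1.
R2 ← R2 / (12).
R3 ← R3 + 6·R2.
R3 reduces to 0 = 0, so the extra equation is consistent.
Reading off the reduced rows gives x = -2, y = -1/2.

x = -2, y = -1/2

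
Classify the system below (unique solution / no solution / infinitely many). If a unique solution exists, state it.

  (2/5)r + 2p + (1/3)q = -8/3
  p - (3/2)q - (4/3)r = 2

infinitely many solutions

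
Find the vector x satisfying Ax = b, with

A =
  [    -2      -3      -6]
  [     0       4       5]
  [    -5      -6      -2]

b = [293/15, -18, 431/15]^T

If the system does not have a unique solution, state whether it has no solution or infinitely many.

x_1 = -5/3, x_2 = -3, x_3 = -6/5

Row-reduce the augmented matrix:
R1 ← R1 / (-2).
R3 ← R3 + 5·R1.
R2 ← R2 / (4).
R1 ← R1 − 3/2·R2.
R3 ← R3 − 3/2·R2.
R3 ← R3 / (89/8).
R1 ← R1 − 9/8·R3.
R2 ← R2 − 5/4·R3.
Reading off the reduced rows gives x_1 = -5/3, x_2 = -3, x_3 = -6/5.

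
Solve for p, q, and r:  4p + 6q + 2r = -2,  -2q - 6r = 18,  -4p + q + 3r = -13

Row-reduce the augmented matrix:
R1 ← R1 / (4).
R3 ← R3 + 4·R1.
R2 ← R2 / (-2).
R1 ← R1 − 3/2·R2.
R3 ← R3 − 7·R2.
R3 ← R3 / (-16).
R1 ← R1 + 4·R3.
R2 ← R2 − 3·R3.
Reading off the reduced rows gives p = 1, q = 0, r = -3.

p = 1, q = 0, r = -3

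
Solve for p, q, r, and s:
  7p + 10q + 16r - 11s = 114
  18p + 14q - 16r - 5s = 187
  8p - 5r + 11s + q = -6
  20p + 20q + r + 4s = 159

p = 5, q = 4, r = -1, s = -5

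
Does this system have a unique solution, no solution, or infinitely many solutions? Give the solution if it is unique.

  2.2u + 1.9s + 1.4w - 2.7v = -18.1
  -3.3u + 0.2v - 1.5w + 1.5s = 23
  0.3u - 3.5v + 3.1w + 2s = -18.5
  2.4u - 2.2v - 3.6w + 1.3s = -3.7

Row-reduce the augmented matrix:
R1 ← R1 / (11/5).
R2 ← R2 + 33/10·R1.
R3 ← R3 − 3/10·R1.
R4 ← R4 − 12/5·R1.
R2 ← R2 / (-77/20).
R1 ← R1 + 27/22·R2.
R3 ← R3 + 689/220·R2.
R4 ← R4 − 41/55·R2.
R3 ← R3 / (10253/4235).
R1 ← R1 − 377/847·R3.
R2 ← R2 + 12/77·R3.
R4 ← R4 + 21222/4235·R3.
R4 ← R4 / (-74873/20506).
R1 ← R1 + 1974/10253·R4.
R2 ← R2 + 12771/10253·R4.
R3 ← R3 + 7613/10253·R4.
Reading off the reduced rows gives u = -4, v = 4, w = -3, s = 3.

u = -4, v = 4, w = -3, s = 3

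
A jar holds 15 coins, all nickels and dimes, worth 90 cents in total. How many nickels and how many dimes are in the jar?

nickels: 12, dimes: 3

Let n = nickels, d = dimes.
  n + d = 15
  5n + 10d = 90
Row-reduce the augmented matrix:
R2 ← R2 − 5·R1.
R2 ← R2 / (5).
R1 ← R1 − 1·R2.
Reading off the reduced rows gives n = 12, d = 3.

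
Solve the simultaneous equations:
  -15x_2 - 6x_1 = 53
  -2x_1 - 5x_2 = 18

no solution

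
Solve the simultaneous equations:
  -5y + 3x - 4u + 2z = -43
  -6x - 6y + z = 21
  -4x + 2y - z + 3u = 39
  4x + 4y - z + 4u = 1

x = -6, y = 3, z = 3, u = 4

Row-reduce the augmented matrix:
R1 ← R1 / (3).
R2 ← R2 + 6·R1.
R3 ← R3 + 4·R1.
R4 ← R4 − 4·R1.
R2 ← R2 / (-16).
R1 ← R1 + 5/3·R2.
R3 ← R3 + 14/3·R2.
R4 ← R4 − 32/3·R2.
R3 ← R3 / (5/24).
R1 ← R1 − 7/48·R3.
R2 ← R2 + 5/16·R3.
R4 ← R4 + 1/3·R3.
R4 ← R4 / (4).
R1 ← R1 + 1/2·R4.
R2 ← R2 − 1/2·R4.
Reading off the reduced rows gives x = -6, y = 3, z = 3, u = 4.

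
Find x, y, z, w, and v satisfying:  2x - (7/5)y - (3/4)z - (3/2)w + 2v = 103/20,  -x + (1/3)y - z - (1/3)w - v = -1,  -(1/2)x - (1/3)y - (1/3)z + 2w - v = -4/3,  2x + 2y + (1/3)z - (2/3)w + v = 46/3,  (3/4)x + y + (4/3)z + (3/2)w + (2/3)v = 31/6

Row-reduce the augmented matrix:
R1 ← R1 / (2).
R2 ← R2 + 1·R1.
R3 ← R3 + 1/2·R1.
R4 ← R4 − 2·R1.
R5 ← R5 − 3/4·R1.
R2 ← R2 / (-11/30).
R1 ← R1 + 7/10·R2.
R3 ← R3 + 41/60·R2.
R4 ← R4 − 17/5·R2.
R5 ← R5 − 61/40·R2.
R3 ← R3 / (49/24).
R1 ← R1 − 9/4·R3.
R2 ← R2 − 15/4·R3.
R4 ← R4 + 35/3·R3.
R5 ← R5 + 197/48·R3.
R4 ← R4 / (894/77).
R1 ← R1 + 1454/539·R4.
R2 ← R2 + 2015/539·R4.
R3 ← R3 − 962/539·R4.
R5 ← R5 − 7894/1617·R4.
R5 ← R5 / (1669/3129).
R1 ← R1 − 683/1043·R5.
R2 ← R2 + 675/2086·R5.
R3 ← R3 − 363/1043·R5.
R4 ← R4 + 99/298·R5.
Reading off the reduced rows gives x = 4, y = 4, z = -3, w = 1, v = 1.

x = 4, y = 4, z = -3, w = 1, v = 1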